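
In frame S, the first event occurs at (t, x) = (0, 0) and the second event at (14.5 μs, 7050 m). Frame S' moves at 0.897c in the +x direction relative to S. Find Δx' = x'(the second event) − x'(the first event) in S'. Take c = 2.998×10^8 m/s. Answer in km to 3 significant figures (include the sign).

γ = 1/√(1 − 0.897²) = 2.2623
Δx' = γ(Δx − vΔt) = 2.2623 × (7050 m − 0.897×(2.998×10^8 m/s)×14.5×10^-6 s)
= 2.2623 × (3150.7 m) = 7.13 km

Δx' ≈ 7.13 km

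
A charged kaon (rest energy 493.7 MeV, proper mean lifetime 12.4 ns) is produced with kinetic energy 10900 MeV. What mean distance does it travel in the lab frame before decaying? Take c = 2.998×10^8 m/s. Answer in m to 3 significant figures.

γ = 1 + K/(m₀c²) = 1 + 10900/493.7 = 23.078
β = √(1 − 1/γ²) = 0.99906
Dilated lifetime: γτ₀ = 23.078 × 12.4 ns = 286.17 ns
d = βc·γτ₀ = 0.99906 × (2.998×10^8 m/s) × 2.8617×10^-7 s = 85.7 m

d ≈ 85.7 m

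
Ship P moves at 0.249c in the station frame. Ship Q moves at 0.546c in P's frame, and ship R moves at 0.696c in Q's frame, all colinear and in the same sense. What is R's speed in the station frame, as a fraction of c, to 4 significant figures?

u ≈ 0.9386c

Compose boost 2: (0.546 + 0.249)/(1 + 0.546×0.249) = 0.7950/1.13595 = 0.699852
Compose boost 3: (0.696 + 0.699852)/(1 + 0.696×0.699852) = 1.39585/1.48710 = 0.9386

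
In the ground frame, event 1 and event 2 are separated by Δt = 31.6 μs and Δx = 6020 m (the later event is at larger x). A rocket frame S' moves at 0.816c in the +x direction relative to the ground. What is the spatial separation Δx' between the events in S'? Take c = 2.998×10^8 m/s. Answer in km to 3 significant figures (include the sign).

Δx' ≈ -2.96 km

γ = 1/√(1 − 0.816²) = 1.7299
Δx' = γ(Δx − vΔt) = 1.7299 × (6020 m − 0.816×(2.998×10^8 m/s)×31.6×10^-6 s)
= 1.7299 × (-1710.5 m) = -2.96 km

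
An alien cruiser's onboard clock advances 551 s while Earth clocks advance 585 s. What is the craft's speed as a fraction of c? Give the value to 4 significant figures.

γ = Δt/τ₀ = 585/551 = 1.06171
β = √(1 − 1/γ²) = √(1 − 1/1.06171²) = 0.3359

β ≈ 0.3359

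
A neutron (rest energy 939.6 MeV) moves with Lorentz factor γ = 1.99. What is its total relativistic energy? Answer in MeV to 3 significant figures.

γ = 1.99 (given)
E = γm₀c² = 1.99 × 939.6 MeV = 1870 MeV

E ≈ 1870 MeV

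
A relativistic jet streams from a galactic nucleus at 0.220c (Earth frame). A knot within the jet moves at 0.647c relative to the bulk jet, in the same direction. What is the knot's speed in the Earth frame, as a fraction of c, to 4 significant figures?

u ≈ 0.7590c

Relativistic velocity addition: u = (u' + v)/(1 + u'v/c²)
= (0.647 + 0.220)/(1 + 0.647×0.220) = 0.8670/1.14234 = 0.7590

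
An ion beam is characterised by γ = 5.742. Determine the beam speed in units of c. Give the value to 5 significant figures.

β ≈ 0.98472

β = √(1 − 1/γ²) = √(1 − 1/5.742²) = √(0.9696699) = 0.98472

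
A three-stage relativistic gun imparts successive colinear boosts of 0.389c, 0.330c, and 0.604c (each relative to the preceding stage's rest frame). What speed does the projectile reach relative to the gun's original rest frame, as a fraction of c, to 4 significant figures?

Compose boost 2: (0.330 + 0.389)/(1 + 0.330×0.389) = 0.7190/1.12837 = 0.637202
Compose boost 3: (0.604 + 0.637202)/(1 + 0.604×0.637202) = 1.24120/1.38487 = 0.8963

u ≈ 0.8963c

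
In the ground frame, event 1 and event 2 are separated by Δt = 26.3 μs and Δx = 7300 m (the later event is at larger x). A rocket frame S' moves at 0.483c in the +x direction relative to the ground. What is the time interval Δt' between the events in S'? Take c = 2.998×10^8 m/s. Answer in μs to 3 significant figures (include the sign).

γ = 1/√(1 − 0.483²) = 1.1420
Δt' = γ(Δt − vΔx/c²) = 1.1420 × (26.3 μs − 0.483×7300 m / (2.998×10^8 m/s))
= 1.1420 × (14.539 μs) = 16.6 μs

Δt' ≈ 16.6 μs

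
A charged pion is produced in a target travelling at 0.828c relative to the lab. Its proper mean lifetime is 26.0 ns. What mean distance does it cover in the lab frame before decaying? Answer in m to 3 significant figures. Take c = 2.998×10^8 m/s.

d ≈ 11.5 m

γ = 1/√(1 − 0.828²) = 1.7834
Dilated lifetime: Δt = γτ₀ = 1.7834 × 26.0 ns = 46.368 ns
d = vΔt = 0.828c × 46.368 ns = 2.4823×10^8 m/s × 4.6368×10^-8 s = 11.5 m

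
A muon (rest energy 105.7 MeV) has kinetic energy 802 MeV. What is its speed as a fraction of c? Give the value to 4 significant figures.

β ≈ 0.9932

γ = 1 + K/(m₀c²) = 1 + 802/105.7 = 8.58751
β = √(1 − 1/γ²) = 0.9932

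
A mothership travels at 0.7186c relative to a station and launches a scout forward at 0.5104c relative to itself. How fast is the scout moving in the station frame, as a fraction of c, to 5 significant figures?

u ≈ 0.89920c

Compose boost 2: (0.5104 + 0.7186)/(1 + 0.5104×0.7186) = 1.2290/1.366773 = 0.89920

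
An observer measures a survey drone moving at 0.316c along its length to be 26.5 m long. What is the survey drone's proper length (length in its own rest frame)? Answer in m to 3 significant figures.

γ = 1/√(1 − 0.316²) = 1.0540
L₀ = γL = 1.0540 × 26.5 = 27.9 m

L₀ ≈ 27.9 m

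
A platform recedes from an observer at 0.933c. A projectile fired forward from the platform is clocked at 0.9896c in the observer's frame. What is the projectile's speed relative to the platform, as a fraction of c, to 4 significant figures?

Inverse velocity addition: u' = (u − v)/(1 − uv/c²)
= (0.9896 − 0.933)/(1 − 0.9896×0.933) = 0.05660/0.0767032 = 0.7379

u' ≈ 0.7379c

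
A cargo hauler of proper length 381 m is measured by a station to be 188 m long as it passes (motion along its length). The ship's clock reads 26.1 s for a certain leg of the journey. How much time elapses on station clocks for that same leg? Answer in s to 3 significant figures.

Δt ≈ 52.9 s

Length contraction ⇒ γ = L₀/L = 381/188 = 2.0266
Time dilation: Δt = γτ₀ = 2.0266 × 26.1 s = 52.9 s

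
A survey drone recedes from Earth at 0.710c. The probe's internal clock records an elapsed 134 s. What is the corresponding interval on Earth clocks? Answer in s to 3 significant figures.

γ = 1/√(1 − 0.710²) = 1.4200
Time dilation: Δt = γτ₀ = 1.4200 × 134 s = 190 s

Δt ≈ 190 s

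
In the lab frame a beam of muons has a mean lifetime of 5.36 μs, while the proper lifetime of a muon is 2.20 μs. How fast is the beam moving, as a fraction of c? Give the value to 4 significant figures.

β ≈ 0.9119

γ = Δt/τ₀ = 5.36/2.20 = 2.43636
β = √(1 − 1/γ²) = √(1 − 1/2.43636²) = 0.9119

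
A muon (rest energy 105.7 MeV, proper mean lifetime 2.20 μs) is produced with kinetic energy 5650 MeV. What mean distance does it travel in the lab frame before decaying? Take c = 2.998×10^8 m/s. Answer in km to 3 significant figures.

γ = 1 + K/(m₀c²) = 1 + 5650/105.7 = 54.453
β = √(1 − 1/γ²) = 0.99983
Dilated lifetime: γτ₀ = 54.453 × 2.20 μs = 119.80 μs
d = βc·γτ₀ = 0.99983 × (2.998×10^8 m/s) × 0.00011980 s = 35.9 km

d ≈ 35.9 km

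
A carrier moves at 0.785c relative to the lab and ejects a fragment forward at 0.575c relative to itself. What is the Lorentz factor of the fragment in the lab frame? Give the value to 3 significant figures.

u_lab = (0.575 + 0.785)/(1 + 0.575×0.785) = 1.360/1.45138 = 0.937042
γ = 1/√(1 − 0.937042²) = 2.86

γ ≈ 2.86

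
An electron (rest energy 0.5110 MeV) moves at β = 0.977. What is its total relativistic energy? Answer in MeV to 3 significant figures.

E ≈ 2.40 MeV

γ = 1/√(1 − 0.977²) = 4.6896
E = γm₀c² = 4.6896 × 0.5110 MeV = 2.40 MeV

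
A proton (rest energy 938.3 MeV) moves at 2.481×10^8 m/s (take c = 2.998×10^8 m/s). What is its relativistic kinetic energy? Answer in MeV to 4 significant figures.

K ≈ 733.1 MeV

β = v/c = 2.481×10^8 / 2.998×10^8 = 0.827552
γ = 1/√(1 − 0.827552²) = 1.78129
K = (γ − 1)m₀c² = (1.78129 − 1) × 938.3 MeV = 0.781294 × 938.3 MeV = 733.1 MeV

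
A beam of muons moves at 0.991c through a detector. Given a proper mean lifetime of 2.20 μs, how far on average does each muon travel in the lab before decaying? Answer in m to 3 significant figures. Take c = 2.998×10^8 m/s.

d ≈ 4880 m

γ = 1/√(1 − 0.991²) = 7.4704
Dilated lifetime: Δt = γτ₀ = 7.4704 × 2.20 μs = 16.435 μs
d = vΔt = 0.991c × 16.435 μs = 2.9710×10^8 m/s × 1.6435×10^-5 s = 4880 m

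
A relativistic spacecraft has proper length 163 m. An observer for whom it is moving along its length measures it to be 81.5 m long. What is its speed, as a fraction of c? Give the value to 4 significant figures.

β ≈ 0.8660

γ = L₀/L = 163/81.5 = 2.00000
β = √(1 − 1/γ²) = 0.8660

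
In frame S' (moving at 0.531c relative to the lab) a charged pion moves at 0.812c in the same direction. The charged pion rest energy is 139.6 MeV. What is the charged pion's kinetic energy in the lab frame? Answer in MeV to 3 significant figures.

K ≈ 264 MeV

u_lab = (0.812 + 0.531)/(1 + 0.812×0.531) = 0.938392
γ = 1/√(1 − 0.938392²) = 2.8937
K = (γ − 1)m₀c² = (2.8937 − 1) × 139.6 = 1.8937 × 139.6 = 264 MeV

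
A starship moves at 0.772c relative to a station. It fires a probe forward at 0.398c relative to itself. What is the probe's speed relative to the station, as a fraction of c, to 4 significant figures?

Relativistic velocity addition: u = (u' + v)/(1 + u'v/c²)
= (0.398 + 0.772)/(1 + 0.398×0.772) = 1.170/1.30726 = 0.8950

u ≈ 0.8950c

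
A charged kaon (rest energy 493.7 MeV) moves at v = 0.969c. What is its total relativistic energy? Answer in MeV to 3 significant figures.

γ = 1/√(1 − 0.969²) = 4.0476
E = γm₀c² = 4.0476 × 493.7 MeV = 2000 MeV

E ≈ 2000 MeV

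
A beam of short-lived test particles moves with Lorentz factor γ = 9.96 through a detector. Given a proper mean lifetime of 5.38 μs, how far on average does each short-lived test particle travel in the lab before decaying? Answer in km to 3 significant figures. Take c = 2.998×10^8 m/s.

β = √(1 − 1/γ²) = √(1 − 1/9.96²) = 0.99495
Dilated lifetime: Δt = γτ₀ = 9.96 × 5.38 μs = 53.585 μs
d = vΔt = 0.99495c × 53.585 μs = 2.9829×10^8 m/s × 5.3585×10^-5 s = 16.0 km

d ≈ 16.0 km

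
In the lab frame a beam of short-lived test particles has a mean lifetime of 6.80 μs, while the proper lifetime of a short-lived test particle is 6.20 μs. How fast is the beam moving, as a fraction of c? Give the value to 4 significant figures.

β ≈ 0.4107

γ = Δt/τ₀ = 6.80/6.20 = 1.09677
β = √(1 − 1/γ²) = √(1 − 1/1.09677²) = 0.4107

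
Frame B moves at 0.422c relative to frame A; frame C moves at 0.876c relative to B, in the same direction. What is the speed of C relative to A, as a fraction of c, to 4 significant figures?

Compose boost 2: (0.876 + 0.422)/(1 + 0.876×0.422) = 1.298/1.36967 = 0.9477

u ≈ 0.9477c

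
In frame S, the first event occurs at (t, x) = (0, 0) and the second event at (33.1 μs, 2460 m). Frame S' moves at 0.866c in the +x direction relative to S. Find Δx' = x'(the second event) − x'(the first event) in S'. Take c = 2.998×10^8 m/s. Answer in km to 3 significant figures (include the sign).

γ = 1/√(1 − 0.866²) = 1.9998
Δx' = γ(Δx − vΔt) = 1.9998 × (2460 m − 0.866×(2.998×10^8 m/s)×33.1×10^-6 s)
= 1.9998 × (-6133.6 m) = -12.3 km

Δx' ≈ -12.3 km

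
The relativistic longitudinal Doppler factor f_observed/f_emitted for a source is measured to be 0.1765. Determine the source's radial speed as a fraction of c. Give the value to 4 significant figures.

β ≈ 0.9396

f_obs/f_src = √((1−β)/(1+β)) = 0.1765  ⇒  (1−β)/(1+β) = 0.0311522
β = |1 − D²|/(1 + D²) = |1 − 0.0311522|/(1 + 0.0311522) = 0.9396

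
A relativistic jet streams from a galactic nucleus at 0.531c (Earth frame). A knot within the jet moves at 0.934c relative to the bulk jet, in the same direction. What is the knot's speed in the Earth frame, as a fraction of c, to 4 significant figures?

Relativistic velocity addition: u = (u' + v)/(1 + u'v/c²)
= (0.934 + 0.531)/(1 + 0.934×0.531) = 1.465/1.49595 = 0.9793

u ≈ 0.9793c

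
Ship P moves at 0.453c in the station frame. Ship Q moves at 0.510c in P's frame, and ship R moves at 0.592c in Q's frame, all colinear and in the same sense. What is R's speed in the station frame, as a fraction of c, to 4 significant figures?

u ≈ 0.9393c

Compose boost 2: (0.510 + 0.453)/(1 + 0.510×0.453) = 0.9630/1.23103 = 0.782272
Compose boost 3: (0.592 + 0.782272)/(1 + 0.592×0.782272) = 1.37427/1.46310 = 0.9393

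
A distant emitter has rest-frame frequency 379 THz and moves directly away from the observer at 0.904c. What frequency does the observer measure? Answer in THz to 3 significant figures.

f_obs ≈ 85.1 THz

Relativistic Doppler: f_obs = f_src √((1−β)/(1+β))
= 379 × √(0.096000/1.9040) = 379 × 0.22454 = 85.1 THz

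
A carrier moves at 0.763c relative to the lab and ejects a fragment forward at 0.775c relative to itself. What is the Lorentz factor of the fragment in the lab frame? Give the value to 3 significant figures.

γ ≈ 3.90

u_lab = (0.775 + 0.763)/(1 + 0.775×0.763) = 1.538/1.59132 = 0.966490
γ = 1/√(1 − 0.966490²) = 3.90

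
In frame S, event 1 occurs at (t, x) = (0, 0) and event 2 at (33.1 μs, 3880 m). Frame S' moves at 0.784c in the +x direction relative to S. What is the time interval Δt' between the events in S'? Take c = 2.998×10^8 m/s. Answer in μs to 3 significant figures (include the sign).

γ = 1/√(1 − 0.784²) = 1.6109
Δt' = γ(Δt − vΔx/c²) = 1.6109 × (33.1 μs − 0.784×3880 m / (2.998×10^8 m/s))
= 1.6109 × (22.954 μs) = 37.0 μs

Δt' ≈ 37.0 μs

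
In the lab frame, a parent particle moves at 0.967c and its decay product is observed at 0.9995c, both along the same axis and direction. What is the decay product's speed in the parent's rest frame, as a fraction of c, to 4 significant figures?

u' ≈ 0.9706c

Inverse velocity addition: u' = (u − v)/(1 − uv/c²)
= (0.9995 − 0.967)/(1 − 0.9995×0.967) = 0.03250/0.0334835 = 0.9706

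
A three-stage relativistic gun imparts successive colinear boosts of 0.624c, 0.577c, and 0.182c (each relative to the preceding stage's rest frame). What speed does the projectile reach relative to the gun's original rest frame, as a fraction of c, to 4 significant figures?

Compose boost 2: (0.577 + 0.624)/(1 + 0.577×0.624) = 1.201/1.36005 = 0.883057
Compose boost 3: (0.182 + 0.883057)/(1 + 0.182×0.883057) = 1.06506/1.16072 = 0.9176

u ≈ 0.9176c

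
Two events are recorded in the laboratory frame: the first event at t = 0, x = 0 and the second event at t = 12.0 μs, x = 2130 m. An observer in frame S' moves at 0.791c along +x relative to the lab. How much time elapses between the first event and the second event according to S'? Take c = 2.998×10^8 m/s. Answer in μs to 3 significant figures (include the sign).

Δt' ≈ 10.4 μs

γ = 1/√(1 − 0.791²) = 1.6345
Δt' = γ(Δt − vΔx/c²) = 1.6345 × (12.0 μs − 0.791×2130 m / (2.998×10^8 m/s))
= 1.6345 × (6.3802 μs) = 10.4 μs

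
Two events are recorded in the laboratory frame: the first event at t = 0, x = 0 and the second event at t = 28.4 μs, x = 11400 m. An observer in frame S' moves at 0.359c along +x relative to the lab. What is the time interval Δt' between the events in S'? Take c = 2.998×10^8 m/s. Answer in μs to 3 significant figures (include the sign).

γ = 1/√(1 − 0.359²) = 1.0714
Δt' = γ(Δt − vΔx/c²) = 1.0714 × (28.4 μs − 0.359×11400 m / (2.998×10^8 m/s))
= 1.0714 × (14.749 μs) = 15.8 μs

Δt' ≈ 15.8 μs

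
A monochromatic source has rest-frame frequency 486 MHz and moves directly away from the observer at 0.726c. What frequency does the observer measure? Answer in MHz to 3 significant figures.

Relativistic Doppler: f_obs = f_src √((1−β)/(1+β))
= 486 × √(0.27400/1.7260) = 486 × 0.39843 = 194 MHz

f_obs ≈ 194 MHz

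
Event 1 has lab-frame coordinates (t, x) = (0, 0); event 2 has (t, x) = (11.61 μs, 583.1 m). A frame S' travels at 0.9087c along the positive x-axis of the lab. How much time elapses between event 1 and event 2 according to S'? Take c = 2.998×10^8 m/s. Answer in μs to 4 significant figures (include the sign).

γ = 1/√(1 − 0.9087²) = 2.39550
Δt' = γ(Δt − vΔx/c²) = 2.39550 × (11.61 μs − 0.9087×583.1 m / (2.998×10^8 m/s))
= 2.39550 × (9.84261 μs) = 23.58 μs

Δt' ≈ 23.58 μs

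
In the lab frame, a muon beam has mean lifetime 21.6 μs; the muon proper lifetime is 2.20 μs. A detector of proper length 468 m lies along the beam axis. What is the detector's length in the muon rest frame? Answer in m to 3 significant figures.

Time dilation ⇒ γ = Δt/τ₀ = 21.6/2.20 = 9.8182
Length contraction: L = L₀/γ = 468/9.8182 = 47.7 m

L ≈ 47.7 m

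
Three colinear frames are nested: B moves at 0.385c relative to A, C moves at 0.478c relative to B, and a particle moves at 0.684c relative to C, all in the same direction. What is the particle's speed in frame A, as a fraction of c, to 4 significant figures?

u ≈ 0.9428c

Compose boost 2: (0.478 + 0.385)/(1 + 0.478×0.385) = 0.8630/1.18403 = 0.728867
Compose boost 3: (0.684 + 0.728867)/(1 + 0.684×0.728867) = 1.41287/1.49854 = 0.9428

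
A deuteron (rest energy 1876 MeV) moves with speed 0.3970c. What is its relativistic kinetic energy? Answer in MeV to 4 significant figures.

γ = 1/√(1 − 0.3970²) = 1.08954
K = (γ − 1)m₀c² = (1.08954 − 1) × 1876 MeV = 0.0895399 × 1876 MeV = 168.0 MeV

K ≈ 168.0 MeV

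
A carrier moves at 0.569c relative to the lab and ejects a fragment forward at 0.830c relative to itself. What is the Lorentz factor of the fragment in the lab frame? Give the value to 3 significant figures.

u_lab = (0.830 + 0.569)/(1 + 0.830×0.569) = 1.399/1.47227 = 0.950233
γ = 1/√(1 − 0.950233²) = 3.21

γ ≈ 3.21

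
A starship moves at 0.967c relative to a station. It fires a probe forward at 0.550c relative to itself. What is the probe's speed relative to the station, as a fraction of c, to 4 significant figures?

u ≈ 0.9903c

Relativistic velocity addition: u = (u' + v)/(1 + u'v/c²)
= (0.550 + 0.967)/(1 + 0.550×0.967) = 1.517/1.53185 = 0.9903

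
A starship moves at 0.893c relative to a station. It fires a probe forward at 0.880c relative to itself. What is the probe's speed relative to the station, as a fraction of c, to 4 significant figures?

u ≈ 0.9928c

Relativistic velocity addition: u = (u' + v)/(1 + u'v/c²)
= (0.880 + 0.893)/(1 + 0.880×0.893) = 1.773/1.78584 = 0.9928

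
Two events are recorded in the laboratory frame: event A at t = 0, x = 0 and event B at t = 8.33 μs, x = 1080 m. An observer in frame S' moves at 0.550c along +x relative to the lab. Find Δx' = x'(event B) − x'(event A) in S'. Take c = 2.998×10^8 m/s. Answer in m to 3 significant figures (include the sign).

Δx' ≈ -351 m

γ = 1/√(1 − 0.550²) = 1.1974
Δx' = γ(Δx − vΔt) = 1.1974 × (1080 m − 0.550×(2.998×10^8 m/s)×8.33×10^-6 s)
= 1.1974 × (-293.53 m) = -351 m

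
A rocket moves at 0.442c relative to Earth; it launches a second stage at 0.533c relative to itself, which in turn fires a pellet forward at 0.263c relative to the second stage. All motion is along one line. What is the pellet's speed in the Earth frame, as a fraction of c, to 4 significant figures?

Compose boost 2: (0.533 + 0.442)/(1 + 0.533×0.442) = 0.9750/1.23559 = 0.789099
Compose boost 3: (0.263 + 0.789099)/(1 + 0.263×0.789099) = 1.05210/1.20753 = 0.8713

u ≈ 0.8713c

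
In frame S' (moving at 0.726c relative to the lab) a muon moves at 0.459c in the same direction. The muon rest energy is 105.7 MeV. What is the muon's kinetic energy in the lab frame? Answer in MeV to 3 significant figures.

u_lab = (0.459 + 0.726)/(1 + 0.459×0.726) = 0.888816
γ = 1/√(1 − 0.888816²) = 2.1821
K = (γ − 1)m₀c² = (2.1821 − 1) × 105.7 = 1.1821 × 105.7 = 125 MeV

K ≈ 125 MeV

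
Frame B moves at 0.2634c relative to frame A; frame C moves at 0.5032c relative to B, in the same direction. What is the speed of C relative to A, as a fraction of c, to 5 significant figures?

u ≈ 0.67688c

Compose boost 2: (0.5032 + 0.2634)/(1 + 0.5032×0.2634) = 0.76660/1.132543 = 0.67688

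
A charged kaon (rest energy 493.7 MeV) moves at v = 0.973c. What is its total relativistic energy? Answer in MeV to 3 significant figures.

γ = 1/√(1 − 0.973²) = 4.3327
E = γm₀c² = 4.3327 × 493.7 MeV = 2140 MeV

E ≈ 2140 MeV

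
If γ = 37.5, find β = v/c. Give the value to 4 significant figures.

β = √(1 − 1/γ²) = √(1 − 1/37.5²) = √(0.999289) = 0.9996

β ≈ 0.9996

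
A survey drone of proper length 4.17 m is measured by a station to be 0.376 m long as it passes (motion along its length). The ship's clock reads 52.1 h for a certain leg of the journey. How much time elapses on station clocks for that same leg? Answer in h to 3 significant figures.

Δt ≈ 578 h

Length contraction ⇒ γ = L₀/L = 4.17/0.376 = 11.090
Time dilation: Δt = γτ₀ = 11.090 × 52.1 h = 578 h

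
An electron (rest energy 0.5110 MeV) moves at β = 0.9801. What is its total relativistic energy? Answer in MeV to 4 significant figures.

E ≈ 2.574 MeV

γ = 1/√(1 − 0.9801²) = 5.03767
E = γm₀c² = 5.03767 × 0.5110 MeV = 2.574 MeV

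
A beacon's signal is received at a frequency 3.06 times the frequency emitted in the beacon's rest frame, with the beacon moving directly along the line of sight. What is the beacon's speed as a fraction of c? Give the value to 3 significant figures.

f_obs/f_src = √((1+β)/(1−β)) = 3.06  ⇒  (1+β)/(1−β) = 9.3636
β = |1 − D²|/(1 + D²) = |1 − 9.3636|/(1 + 9.3636) = 0.807

β ≈ 0.807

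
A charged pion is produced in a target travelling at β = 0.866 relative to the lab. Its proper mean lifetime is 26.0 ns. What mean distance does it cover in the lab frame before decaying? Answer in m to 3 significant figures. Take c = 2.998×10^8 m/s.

d ≈ 13.5 m

γ = 1/√(1 − 0.866²) = 1.9998
Dilated lifetime: Δt = γτ₀ = 1.9998 × 26.0 ns = 51.995 ns
d = vΔt = 0.866c × 51.995 ns = 2.5963×10^8 m/s × 5.1995×10^-8 s = 13.5 m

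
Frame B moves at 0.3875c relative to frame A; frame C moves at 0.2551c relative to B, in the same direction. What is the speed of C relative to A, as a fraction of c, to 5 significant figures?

Compose boost 2: (0.2551 + 0.3875)/(1 + 0.2551×0.3875) = 0.64260/1.098851 = 0.58479

u ≈ 0.58479c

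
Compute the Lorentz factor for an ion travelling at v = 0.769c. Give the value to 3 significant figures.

γ = 1/√(1 − β²) = 1/√(1 − 0.769²) = 1/√(0.40864) = 1.56

γ ≈ 1.56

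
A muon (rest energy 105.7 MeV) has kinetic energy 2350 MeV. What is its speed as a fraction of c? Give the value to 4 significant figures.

γ = 1 + K/(m₀c²) = 1 + 2350/105.7 = 23.2327
β = √(1 − 1/γ²) = 0.9991

β ≈ 0.9991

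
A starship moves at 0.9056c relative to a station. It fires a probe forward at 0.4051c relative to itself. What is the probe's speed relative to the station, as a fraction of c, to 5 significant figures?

u ≈ 0.95891c

Relativistic velocity addition: u = (u' + v)/(1 + u'v/c²)
= (0.4051 + 0.9056)/(1 + 0.4051×0.9056) = 1.3107/1.366859 = 0.95891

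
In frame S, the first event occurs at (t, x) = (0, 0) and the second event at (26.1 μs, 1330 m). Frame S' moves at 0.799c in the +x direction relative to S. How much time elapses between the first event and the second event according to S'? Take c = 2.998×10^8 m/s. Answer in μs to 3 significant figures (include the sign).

γ = 1/√(1 − 0.799²) = 1.6630
Δt' = γ(Δt − vΔx/c²) = 1.6630 × (26.1 μs − 0.799×1330 m / (2.998×10^8 m/s))
= 1.6630 × (22.555 μs) = 37.5 μs

Δt' ≈ 37.5 μs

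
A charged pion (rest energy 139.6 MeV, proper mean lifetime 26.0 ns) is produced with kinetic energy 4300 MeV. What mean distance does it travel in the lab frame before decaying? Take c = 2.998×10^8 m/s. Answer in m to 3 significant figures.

γ = 1 + K/(m₀c²) = 1 + 4300/139.6 = 31.802
β = √(1 − 1/γ²) = 0.99951
Dilated lifetime: γτ₀ = 31.802 × 26.0 ns = 826.86 ns
d = βc·γτ₀ = 0.99951 × (2.998×10^8 m/s) × 8.2686×10^-7 s = 248 m

d ≈ 248 m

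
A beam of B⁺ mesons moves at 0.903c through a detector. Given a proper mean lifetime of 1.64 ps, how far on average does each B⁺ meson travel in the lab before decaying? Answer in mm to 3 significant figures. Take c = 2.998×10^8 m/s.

γ = 1/√(1 − 0.903²) = 2.3275
Dilated lifetime: Δt = γτ₀ = 2.3275 × 1.64 ps = 3.8171 ps
d = vΔt = 0.903c × 3.8171 ps = 2.7072×10^8 m/s × 3.8171×10^-12 s = 1.03 mm

d ≈ 1.03 mm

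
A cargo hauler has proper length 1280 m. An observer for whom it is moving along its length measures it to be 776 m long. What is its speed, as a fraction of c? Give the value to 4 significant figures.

β ≈ 0.7953

γ = L₀/L = 1280/776 = 1.64948
β = √(1 − 1/γ²) = 0.7953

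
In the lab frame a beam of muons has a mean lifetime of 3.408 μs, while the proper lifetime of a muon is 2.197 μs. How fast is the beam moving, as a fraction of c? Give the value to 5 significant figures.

β ≈ 0.76447

γ = Δt/τ₀ = 3.408/2.197 = 1.551206
β = √(1 − 1/γ²) = √(1 − 1/1.551206²) = 0.76447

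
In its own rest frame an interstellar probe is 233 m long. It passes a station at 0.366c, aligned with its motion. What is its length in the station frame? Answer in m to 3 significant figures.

L ≈ 217 m

γ = 1/√(1 − 0.366²) = 1.0746
Length contraction: L = L₀/γ = 233/1.0746 = 217 m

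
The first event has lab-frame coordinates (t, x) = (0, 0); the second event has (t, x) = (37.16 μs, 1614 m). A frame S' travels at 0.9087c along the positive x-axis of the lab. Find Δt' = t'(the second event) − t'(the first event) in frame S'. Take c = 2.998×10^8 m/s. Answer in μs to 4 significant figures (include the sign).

γ = 1/√(1 − 0.9087²) = 2.39550
Δt' = γ(Δt − vΔx/c²) = 2.39550 × (37.16 μs − 0.9087×1614 m / (2.998×10^8 m/s))
= 2.39550 × (32.2679 μs) = 77.30 μs

Δt' ≈ 77.30 μs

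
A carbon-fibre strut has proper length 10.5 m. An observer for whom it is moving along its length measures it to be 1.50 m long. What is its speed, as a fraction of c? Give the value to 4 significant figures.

β ≈ 0.9897

γ = L₀/L = 10.5/1.50 = 7.00000
β = √(1 − 1/γ²) = 0.9897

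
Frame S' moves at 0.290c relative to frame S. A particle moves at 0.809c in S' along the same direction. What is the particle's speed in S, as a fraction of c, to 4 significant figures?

Relativistic velocity addition: u = (u' + v)/(1 + u'v/c²)
= (0.809 + 0.290)/(1 + 0.809×0.290) = 1.099/1.23461 = 0.8902

u ≈ 0.8902c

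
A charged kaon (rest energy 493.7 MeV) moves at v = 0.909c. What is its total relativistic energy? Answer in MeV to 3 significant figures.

γ = 1/√(1 − 0.909²) = 2.3993
E = γm₀c² = 2.3993 × 493.7 MeV = 1180 MeV

E ≈ 1180 MeV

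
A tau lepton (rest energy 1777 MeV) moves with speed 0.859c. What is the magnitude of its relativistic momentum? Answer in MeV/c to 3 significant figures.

p ≈ 2980 MeV/c

γ = 1/√(1 − 0.859²) = 1.9532
p = γβm₀c = 1.9532 × 0.859 × 1777 MeV/c = 2980 MeV/c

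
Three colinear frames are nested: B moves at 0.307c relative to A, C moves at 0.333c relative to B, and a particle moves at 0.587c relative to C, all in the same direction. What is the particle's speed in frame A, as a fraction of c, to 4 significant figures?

Compose boost 2: (0.333 + 0.307)/(1 + 0.333×0.307) = 0.6400/1.10223 = 0.580641
Compose boost 3: (0.587 + 0.580641)/(1 + 0.587×0.580641) = 1.16764/1.34084 = 0.8708

u ≈ 0.8708c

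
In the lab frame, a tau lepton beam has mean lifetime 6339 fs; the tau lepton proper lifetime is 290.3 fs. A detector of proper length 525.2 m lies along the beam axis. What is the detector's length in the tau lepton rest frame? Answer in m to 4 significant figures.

Time dilation ⇒ γ = Δt/τ₀ = 6339/290.3 = 21.8360
Length contraction: L = L₀/γ = 525.2/21.8360 = 24.05 m

L ≈ 24.05 m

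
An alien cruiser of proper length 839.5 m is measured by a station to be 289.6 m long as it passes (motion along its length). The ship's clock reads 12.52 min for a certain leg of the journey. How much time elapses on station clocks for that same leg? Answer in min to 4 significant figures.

Δt ≈ 36.29 min

Length contraction ⇒ γ = L₀/L = 839.5/289.6 = 2.89883
Time dilation: Δt = γτ₀ = 2.89883 × 12.52 min = 36.29 min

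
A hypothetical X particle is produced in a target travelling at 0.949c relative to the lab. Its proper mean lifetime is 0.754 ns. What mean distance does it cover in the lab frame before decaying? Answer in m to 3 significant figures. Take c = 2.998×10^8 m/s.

γ = 1/√(1 − 0.949²) = 3.1718
Dilated lifetime: Δt = γτ₀ = 3.1718 × 0.754 ns = 2.3916 ns
d = vΔt = 0.949c × 2.3916 ns = 2.8451×10^8 m/s × 2.3916×10^-9 s = 0.680 m

d ≈ 0.680 m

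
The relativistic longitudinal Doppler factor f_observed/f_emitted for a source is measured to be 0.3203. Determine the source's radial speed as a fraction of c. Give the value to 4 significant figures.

f_obs/f_src = √((1−β)/(1+β)) = 0.3203  ⇒  (1−β)/(1+β) = 0.102592
β = |1 − D²|/(1 + D²) = |1 − 0.102592|/(1 + 0.102592) = 0.8139

β ≈ 0.8139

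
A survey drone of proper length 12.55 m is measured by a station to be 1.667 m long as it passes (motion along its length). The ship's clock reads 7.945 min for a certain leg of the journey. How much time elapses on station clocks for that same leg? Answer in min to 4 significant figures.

Length contraction ⇒ γ = L₀/L = 12.55/1.667 = 7.52849
Time dilation: Δt = γτ₀ = 7.52849 × 7.945 min = 59.81 min

Δt ≈ 59.81 min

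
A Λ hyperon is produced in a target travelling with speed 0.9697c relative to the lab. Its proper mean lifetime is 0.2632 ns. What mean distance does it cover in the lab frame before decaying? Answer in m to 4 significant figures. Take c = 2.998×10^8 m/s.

d ≈ 0.3132 m

γ = 1/√(1 − 0.9697²) = 4.09335
Dilated lifetime: Δt = γτ₀ = 4.09335 × 0.2632 ns = 1.07737 ns
d = vΔt = 0.9697c × 1.07737 ns = 2.90716×10^8 m/s × 1.07737×10^-9 s = 0.3132 m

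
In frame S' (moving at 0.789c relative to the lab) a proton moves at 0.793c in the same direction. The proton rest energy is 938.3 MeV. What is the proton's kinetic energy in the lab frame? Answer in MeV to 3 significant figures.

K ≈ 3140 MeV

u_lab = (0.793 + 0.789)/(1 + 0.793×0.789) = 0.973133
γ = 1/√(1 − 0.973133²) = 4.3432
K = (γ − 1)m₀c² = (4.3432 − 1) × 938.3 = 3.3432 × 938.3 = 3140 MeV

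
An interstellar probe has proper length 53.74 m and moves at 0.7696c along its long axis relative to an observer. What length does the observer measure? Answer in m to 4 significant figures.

L ≈ 34.31 m

γ = 1/√(1 − 0.7696²) = 1.56611
Length contraction: L = L₀/γ = 53.74/1.56611 = 34.31 m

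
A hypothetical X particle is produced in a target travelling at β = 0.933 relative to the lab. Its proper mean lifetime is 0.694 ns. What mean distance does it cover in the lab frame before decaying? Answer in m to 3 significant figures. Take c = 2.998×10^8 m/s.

d ≈ 0.539 m

γ = 1/√(1 − 0.933²) = 2.7787
Dilated lifetime: Δt = γτ₀ = 2.7787 × 0.694 ns = 1.9284 ns
d = vΔt = 0.933c × 1.9284 ns = 2.7971×10^8 m/s × 1.9284×10^-9 s = 0.539 m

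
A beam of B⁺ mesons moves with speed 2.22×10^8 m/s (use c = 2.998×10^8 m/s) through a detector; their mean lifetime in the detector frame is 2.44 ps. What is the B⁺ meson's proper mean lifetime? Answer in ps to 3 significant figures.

β = v/c = 2.22×10^8 / 2.998×10^8 = 0.74049
γ = 1/√(1 − 0.74049²) = 1.4880
Proper time: τ₀ = Δt/γ = 2.44/1.4880 = 1.64 ps

τ₀ ≈ 1.64 ps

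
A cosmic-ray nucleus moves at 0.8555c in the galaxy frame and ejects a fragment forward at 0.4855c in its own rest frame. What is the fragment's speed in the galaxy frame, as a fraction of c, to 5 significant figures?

u ≈ 0.94747c

Compose boost 2: (0.4855 + 0.8555)/(1 + 0.4855×0.8555) = 1.3410/1.415345 = 0.94747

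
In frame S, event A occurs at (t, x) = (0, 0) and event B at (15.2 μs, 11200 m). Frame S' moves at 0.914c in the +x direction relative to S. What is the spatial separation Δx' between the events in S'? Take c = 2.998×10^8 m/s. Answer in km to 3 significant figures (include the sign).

Δx' ≈ 17.3 km

γ = 1/√(1 − 0.914²) = 2.4648
Δx' = γ(Δx − vΔt) = 2.4648 × (11200 m − 0.914×(2.998×10^8 m/s)×15.2×10^-6 s)
= 2.4648 × (7034.9 m) = 17.3 km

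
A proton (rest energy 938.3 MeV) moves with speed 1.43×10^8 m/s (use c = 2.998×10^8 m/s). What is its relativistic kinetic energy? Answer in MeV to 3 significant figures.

β = v/c = 1.43×10^8 / 2.998×10^8 = 0.47698
γ = 1/√(1 − 0.47698²) = 1.1378
K = (γ − 1)m₀c² = (1.1378 − 1) × 938.3 MeV = 0.13777 × 938.3 MeV = 129 MeV

K ≈ 129 MeV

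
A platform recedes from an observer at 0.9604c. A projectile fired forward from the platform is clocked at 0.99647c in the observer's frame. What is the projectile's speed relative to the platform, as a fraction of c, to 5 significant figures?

u' ≈ 0.83903c

Inverse velocity addition: u' = (u − v)/(1 − uv/c²)
= (0.99647 − 0.9604)/(1 − 0.99647×0.9604) = 0.036070/0.04299021 = 0.83903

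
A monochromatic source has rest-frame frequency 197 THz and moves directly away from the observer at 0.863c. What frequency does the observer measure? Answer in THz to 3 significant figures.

Relativistic Doppler: f_obs = f_src √((1−β)/(1+β))
= 197 × √(0.13700/1.8630) = 197 × 0.27118 = 53.4 THz

f_obs ≈ 53.4 THz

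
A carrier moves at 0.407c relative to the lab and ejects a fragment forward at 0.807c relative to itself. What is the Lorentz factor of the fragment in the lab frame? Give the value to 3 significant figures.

γ ≈ 2.46

u_lab = (0.807 + 0.407)/(1 + 0.807×0.407) = 1.214/1.32845 = 0.913848
γ = 1/√(1 − 0.913848²) = 2.46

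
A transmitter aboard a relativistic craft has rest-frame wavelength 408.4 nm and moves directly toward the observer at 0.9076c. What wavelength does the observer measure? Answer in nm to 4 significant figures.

λ_obs ≈ 89.88 nm

Relativistic Doppler: λ_obs = λ_src √((1−β)/(1+β))
= 408.4 × √(0.0924000/1.90760) = 408.4 × 0.220086 = 89.88 nm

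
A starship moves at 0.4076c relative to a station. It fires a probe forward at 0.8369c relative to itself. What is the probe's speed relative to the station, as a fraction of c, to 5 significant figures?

Relativistic velocity addition: u = (u' + v)/(1 + u'v/c²)
= (0.8369 + 0.4076)/(1 + 0.8369×0.4076) = 1.2445/1.341120 = 0.92796

u ≈ 0.92796c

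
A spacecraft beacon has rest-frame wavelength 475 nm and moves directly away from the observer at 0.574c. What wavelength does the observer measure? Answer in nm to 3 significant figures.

Relativistic Doppler: λ_obs = λ_src √((1+β)/(1−β))
= 475 × √(1.5740/0.42600) = 475 × 1.9222 = 913 nm

λ_obs ≈ 913 nm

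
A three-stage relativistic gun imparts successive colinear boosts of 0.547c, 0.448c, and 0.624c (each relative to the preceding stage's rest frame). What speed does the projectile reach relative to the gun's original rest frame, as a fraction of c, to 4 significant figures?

Compose boost 2: (0.448 + 0.547)/(1 + 0.448×0.547) = 0.9950/1.24506 = 0.799161
Compose boost 3: (0.624 + 0.799161)/(1 + 0.624×0.799161) = 1.42316/1.49868 = 0.9496

u ≈ 0.9496c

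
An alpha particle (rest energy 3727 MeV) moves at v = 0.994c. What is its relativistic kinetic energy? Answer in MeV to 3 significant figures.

K ≈ 30300 MeV

γ = 1/√(1 − 0.994²) = 9.1424
K = (γ − 1)m₀c² = (9.1424 − 1) × 3727 MeV = 8.1424 × 3727 MeV = 30300 MeV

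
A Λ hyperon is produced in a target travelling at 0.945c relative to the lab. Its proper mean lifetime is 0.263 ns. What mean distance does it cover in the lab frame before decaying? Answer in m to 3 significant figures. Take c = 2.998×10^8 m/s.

d ≈ 0.228 m

γ = 1/√(1 − 0.945²) = 3.0574
Dilated lifetime: Δt = γτ₀ = 3.0574 × 0.263 ns = 0.80411 ns
d = vΔt = 0.945c × 0.80411 ns = 2.8331×10^8 m/s × 8.0411×10^-10 s = 0.228 m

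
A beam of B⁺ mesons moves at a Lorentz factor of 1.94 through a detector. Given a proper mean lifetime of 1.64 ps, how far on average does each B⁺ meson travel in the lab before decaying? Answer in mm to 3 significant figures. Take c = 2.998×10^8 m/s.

d ≈ 0.817 mm

β = √(1 − 1/γ²) = √(1 − 1/1.94²) = 0.85691
Dilated lifetime: Δt = γτ₀ = 1.94 × 1.64 ps = 3.1816 ps
d = vΔt = 0.85691c × 3.1816 ps = 2.5690×10^8 m/s × 3.1816×10^-12 s = 0.817 mm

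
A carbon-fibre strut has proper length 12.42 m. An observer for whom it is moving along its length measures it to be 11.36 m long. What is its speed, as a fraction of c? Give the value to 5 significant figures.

β ≈ 0.40424

γ = L₀/L = 12.42/11.36 = 1.093310
β = √(1 − 1/γ²) = 0.40424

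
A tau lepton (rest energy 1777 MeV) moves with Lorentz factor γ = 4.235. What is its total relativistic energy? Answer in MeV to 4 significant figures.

γ = 4.235 (given)
E = γm₀c² = 4.235 × 1777 MeV = 7526 MeV

E ≈ 7526 MeV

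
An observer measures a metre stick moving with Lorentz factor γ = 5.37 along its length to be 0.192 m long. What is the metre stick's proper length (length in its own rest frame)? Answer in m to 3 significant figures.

γ = 5.37 (given)
L₀ = γL = 5.37 × 0.192 = 1.03 m

L₀ ≈ 1.03 m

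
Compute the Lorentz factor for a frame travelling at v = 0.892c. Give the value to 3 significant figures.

γ ≈ 2.21

γ = 1/√(1 − β²) = 1/√(1 − 0.892²) = 1/√(0.20434) = 2.21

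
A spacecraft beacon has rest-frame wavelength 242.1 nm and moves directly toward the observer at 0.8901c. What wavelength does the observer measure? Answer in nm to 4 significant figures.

λ_obs ≈ 58.38 nm

Relativistic Doppler: λ_obs = λ_src √((1−β)/(1+β))
= 242.1 × √(0.109900/1.89010) = 242.1 × 0.241133 = 58.38 nm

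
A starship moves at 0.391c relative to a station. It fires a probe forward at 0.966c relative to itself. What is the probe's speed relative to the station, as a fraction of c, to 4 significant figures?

Relativistic velocity addition: u = (u' + v)/(1 + u'v/c²)
= (0.966 + 0.391)/(1 + 0.966×0.391) = 1.357/1.37771 = 0.9850

u ≈ 0.9850c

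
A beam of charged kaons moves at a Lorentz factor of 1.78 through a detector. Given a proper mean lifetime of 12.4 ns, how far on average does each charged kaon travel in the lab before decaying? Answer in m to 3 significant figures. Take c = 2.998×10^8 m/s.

β = √(1 − 1/γ²) = √(1 − 1/1.78²) = 0.82727
Dilated lifetime: Δt = γτ₀ = 1.78 × 12.4 ns = 22.072 ns
d = vΔt = 0.82727c × 22.072 ns = 2.4802×10^8 m/s × 2.2072×10^-8 s = 5.47 m

d ≈ 5.47 m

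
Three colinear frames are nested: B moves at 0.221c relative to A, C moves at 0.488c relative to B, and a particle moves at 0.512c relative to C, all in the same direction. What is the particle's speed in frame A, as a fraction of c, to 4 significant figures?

u ≈ 0.8677c

Compose boost 2: (0.488 + 0.221)/(1 + 0.488×0.221) = 0.7090/1.10785 = 0.639979
Compose boost 3: (0.512 + 0.639979)/(1 + 0.512×0.639979) = 1.15198/1.32767 = 0.8677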